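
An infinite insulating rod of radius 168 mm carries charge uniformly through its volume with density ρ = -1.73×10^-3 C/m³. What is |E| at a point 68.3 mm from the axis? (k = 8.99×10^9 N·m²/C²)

6.67×10^6 V/m

Take a coaxial cylindrical Gaussian surface of radius r = 68.3 mm and length L (r < R).
Enclosed charge per unit length: λ_enc = ρ·πr² = (-1.73×10^-3)π(0.0683)² = -2.535e-5 C/m.
Gauss's law: E·2πrL = λ_enc L/ε₀.
E = 2k|λ_enc|/r = 2(8.99×10^9)(2.535e-5)/(0.0683) = 6.67e6 N/C.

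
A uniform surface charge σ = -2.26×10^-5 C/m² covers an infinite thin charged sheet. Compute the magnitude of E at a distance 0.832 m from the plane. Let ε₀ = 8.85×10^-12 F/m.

E ≈ 1.28×10^6 V/m

The symmetry is planar: E is normal to the sheet and the same magnitude on both sides. Take a pillbox straddling the sheet with end-cap area A.
Only the two end caps contribute flux: Φ = 2EA. With Q_enc = σA, Gauss's law gives E = |σ|/(2ε₀).
E = |σ|/(2ε₀) = (2.26×10^-5)/(2·8.85×10^-12) = 1.28×10^6 N/C.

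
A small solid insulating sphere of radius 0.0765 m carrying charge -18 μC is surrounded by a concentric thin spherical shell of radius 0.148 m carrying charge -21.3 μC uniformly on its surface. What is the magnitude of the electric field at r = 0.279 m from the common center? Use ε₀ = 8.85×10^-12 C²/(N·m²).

Take a concentric spherical Gaussian surface of radius r = 0.279 m (r > 0.148 m, enclosing both).
Q_enc = (-18 μC) + (-21.3 μC) = -3.93e-5 C.
Gauss's law: E·4πr² = Q_enc/ε₀.
E = |Q_enc|/(4πε₀r²) = (3.93×10^-5)/(4π·8.85×10^-12·(0.279)²) = 4.54×10^6 N/C.

4.54×10^6 N/C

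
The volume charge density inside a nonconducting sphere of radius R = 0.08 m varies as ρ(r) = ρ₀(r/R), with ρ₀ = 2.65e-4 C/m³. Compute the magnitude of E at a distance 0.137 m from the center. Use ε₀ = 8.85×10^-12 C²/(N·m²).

E ≈ 2.04×10^5 N/C

Use a concentric Gaussian sphere at r = 0.137 m (r > R, all charge enclosed).
Q_enc = 4π ∫₀^R ρ₀(r'/R)^1 r'² dr' = 4πρ₀R³/4 = 4.263e-7 C.
Gauss's law: E·4πr² = Q_enc/ε₀.
E = |Q_enc|/(4πε₀r²) = (4.263×10^-7)/(4π·8.85×10^-12·(0.137)²) = 2.04×10^5 N/C.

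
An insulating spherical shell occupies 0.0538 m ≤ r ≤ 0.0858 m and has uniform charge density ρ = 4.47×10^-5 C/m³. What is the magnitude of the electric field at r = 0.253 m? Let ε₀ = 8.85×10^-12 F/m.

Take a concentric spherical Gaussian surface of radius r = 0.253 m (r > 0.0858 m, enclosing the whole shell).
Q_enc = ρ·(4π/3)(b³ − a³) = (4.47e-5)·(4π/3)·((0.0858)³ − (0.0538)³) = 8.911×10^-8 C.
By Gauss's law, ∮E·dA = E·4πr² = Q_enc/ε₀.
E = |Q_enc|/(4πε₀r²) = (8.911×10^-8)/(4π·8.85×10^-12·(0.253)²) = 1.25×10^4 N/C.

E ≈ 1.25×10^4 N/C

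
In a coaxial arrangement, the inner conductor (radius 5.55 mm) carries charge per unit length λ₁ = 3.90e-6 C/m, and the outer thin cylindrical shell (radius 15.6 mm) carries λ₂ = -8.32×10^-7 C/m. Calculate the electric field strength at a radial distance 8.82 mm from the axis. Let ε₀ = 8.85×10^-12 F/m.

Choose a coaxial cylinder of radius r = 8.82 mm (arbitrary length L) as the Gaussian surface (between the conductors, 5.55 mm < r < 15.6 mm).
The shell at 15.6 mm lies outside the Gaussian surface, so λ_enc = λ₁ = 3.90×10^-6 C/m.
Gauss's law: E·2πrL = λ_enc L/ε₀.
E = |λ_enc|/(2πε₀r) = (3.90×10^-6)/(2π·8.85×10^-12·0.00882) = 7.95×10^6 N/C.

|E| ≈ 7.95×10^6 N/C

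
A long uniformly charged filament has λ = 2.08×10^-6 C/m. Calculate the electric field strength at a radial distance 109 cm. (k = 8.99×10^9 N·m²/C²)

E ≈ 3.43×10^4 V/m

By cylindrical symmetry E is radial; use a coaxial Gaussian cylinder of radius 109 cm and length L.
Q_enc = λL, so λ_enc = 2.08×10^-6 C/m.
Since E is radial and uniform over the curved surface, Φ = E·2πrL = Q_enc/ε₀ = λ_enc L/ε₀.
E = 2k|λ_enc|/r = 2(8.99×10^9)(2.08×10^-6)/(1.09) = 3.43e4 N/C.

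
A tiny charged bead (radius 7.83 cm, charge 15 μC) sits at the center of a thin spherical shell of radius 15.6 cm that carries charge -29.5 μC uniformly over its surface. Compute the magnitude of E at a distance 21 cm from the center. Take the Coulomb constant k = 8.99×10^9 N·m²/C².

|E| ≈ 2.96×10^6 N/C

By spherical symmetry E is radial; choose a Gaussian sphere of radius r = 21 cm (r > 15.6 cm, enclosing both).
Q_enc = (15 μC) + (-29.5 μC) = -1.45e-5 C.
Applying ∮E·dA = Q_enc/ε₀ with Φ = E(4πr²):
E = k|Q_enc|/r² = (8.99×10^9)(1.45e-5)/(0.21)² = 2.96×10^6 N/C.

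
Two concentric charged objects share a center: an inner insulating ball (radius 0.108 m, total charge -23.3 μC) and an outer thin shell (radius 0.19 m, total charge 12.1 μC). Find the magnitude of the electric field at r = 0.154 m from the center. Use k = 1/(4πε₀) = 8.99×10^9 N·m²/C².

8.83×10^6 N/C

Symmetry ⇒ E = E(r) r̂. Gaussian sphere of radius r = 0.154 m (between the bodies, 0.108 m < r < 0.19 m).
Only the inner charge is enclosed; the outer shell contributes nothing inside itself. Q_enc = -23.3 μC = -2.33×10^-5 C.
Since E is radial and uniform over the Gaussian sphere, Φ = E·4πr² = Q_enc/ε₀.
E = k|Q_enc|/r² = (8.99×10^9)(2.33e-5)/(0.154)² = 8.83e6 N/C.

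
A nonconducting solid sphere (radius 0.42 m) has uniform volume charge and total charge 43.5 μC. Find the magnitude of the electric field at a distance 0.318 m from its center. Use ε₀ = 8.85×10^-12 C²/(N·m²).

By spherical symmetry E is radial; choose a Gaussian sphere of radius r = 0.318 m (r < R).
Only the charge within r is enclosed: Q_enc = Q·(r/R)³ = (43.5 μC)·(0.318 m/0.42 m)³ = 1.888e-5 C.
By Gauss's law, ∮E·dA = E·4πr² = Q_enc/ε₀.
E = |Q_enc|/(4πε₀r²) = (1.888×10^-5)/(4π·8.85×10^-12·(0.318)²) = 1.68e6 N/C.

|E| = 1.68×10^6 N/C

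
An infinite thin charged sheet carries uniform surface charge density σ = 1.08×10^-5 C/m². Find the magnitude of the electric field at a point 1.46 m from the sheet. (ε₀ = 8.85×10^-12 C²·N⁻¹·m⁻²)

By planar symmetry E is perpendicular to the sheet and uniform; use a Gaussian pillbox with flat faces of area A on each side of the sheet.
Flux Φ = 2EA and Q_enc = σA, so 2EA = σA/ε₀ ⇒ E = |σ|/(2ε₀), independent of distance.
E = |σ|/(2ε₀) = (1.08e-5)/(2·8.85×10^-12) = 6.10×10^5 N/C.

6.10e5 N/C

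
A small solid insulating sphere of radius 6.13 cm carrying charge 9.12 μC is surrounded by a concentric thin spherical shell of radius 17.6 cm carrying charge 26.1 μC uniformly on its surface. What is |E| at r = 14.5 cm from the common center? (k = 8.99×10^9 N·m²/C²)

E ≈ 3.90×10^6 N/C

Use a concentric Gaussian sphere at r = 14.5 cm (between the bodies, 6.13 cm < r < 17.6 cm).
The shell at 17.6 cm lies outside the Gaussian surface, so Q_enc = 9.12 μC = 9.12×10^-6 C.
Applying ∮E·dA = Q_enc/ε₀ with Φ = E(4πr²):
E = k|Q_enc|/r² = (8.99×10^9)(9.12×10^-6)/(0.145)² = 3.90×10^6 N/C.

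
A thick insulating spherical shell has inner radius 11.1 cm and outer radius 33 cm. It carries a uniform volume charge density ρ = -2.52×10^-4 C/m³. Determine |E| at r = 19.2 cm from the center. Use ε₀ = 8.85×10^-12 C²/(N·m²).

Take a concentric spherical Gaussian surface of radius r = 19.2 cm (within the shell material, 11.1 cm < r < 33 cm).
Only the shell between 11.1 cm and r is enclosed: Q_enc = ρ·(4π/3)(r³ − a³) = (-2.52e-4)·(4π/3)·((0.192)³ − (0.111)³) = -6.028×10^-6 C.
Gauss's law: E·4πr² = Q_enc/ε₀.
E = |Q_enc|/(4πε₀r²) = (6.028e-6)/(4π·8.85×10^-12·(0.192)²) = 1.47×10^6 N/C.

1.47×10^6 N/C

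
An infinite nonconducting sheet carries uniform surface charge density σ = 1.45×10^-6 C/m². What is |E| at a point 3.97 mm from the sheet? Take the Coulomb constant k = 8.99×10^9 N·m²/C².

E = 8.19e4 N/C

The symmetry is planar: E is normal to the sheet and the same magnitude on both sides. Take a pillbox straddling the sheet with end-cap area A.
Flux Φ = 2EA and Q_enc = σA, so 2EA = σA/ε₀ ⇒ E = |σ|/(2ε₀), independent of distance.
E = 2πk|σ| = 2π(8.99×10^9)(1.45×10^-6) = 8.19×10^4 N/C.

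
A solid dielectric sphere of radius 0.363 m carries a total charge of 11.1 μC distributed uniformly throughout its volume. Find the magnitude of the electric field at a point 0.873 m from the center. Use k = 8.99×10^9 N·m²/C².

E ≈ 1.31×10^5 N/C

Use a concentric Gaussian sphere at r = 0.873 m (r > R, so the entire charge is enclosed).
Q_enc = 11.1 μC = 1.11e-5 C.
Applying ∮E·dA = Q_enc/ε₀ with Φ = E(4πr²):
E = k|Q_enc|/r² = (8.99×10^9)(1.11e-5)/(0.873)² = 1.31×10^5 N/C.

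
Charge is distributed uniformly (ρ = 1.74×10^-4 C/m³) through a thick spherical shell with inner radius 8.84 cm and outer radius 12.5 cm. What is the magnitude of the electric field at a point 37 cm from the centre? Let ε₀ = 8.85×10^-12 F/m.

Symmetry ⇒ E = E(r) r̂. Gaussian sphere of radius r = 37 cm (r > 12.5 cm, enclosing the whole shell).
Q_enc = ρ·(4π/3)(b³ − a³) = (1.74×10^-4)·(4π/3)·((0.125)³ − (0.0884)³) = 9.20×10^-7 C.
Since E is radial and uniform over the Gaussian sphere, Φ = E·4πr² = Q_enc/ε₀.
E = |Q_enc|/(4πε₀r²) = (9.20e-7)/(4π·8.85×10^-12·(0.37)²) = 6.04×10^4 N/C.

|E| ≈ 6.04×10^4 N/C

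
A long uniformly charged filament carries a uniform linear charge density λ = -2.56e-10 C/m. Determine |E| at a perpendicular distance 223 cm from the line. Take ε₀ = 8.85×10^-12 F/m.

2.06 N/C

Coaxial Gaussian cylinder, radius r = 223 cm, length L.
Q_enc = λL, so λ_enc = -2.56e-10 C/m.
By Gauss's law (flux through the curved wall only), E·2πrL = λ_enc L/ε₀.
E = |λ_enc|/(2πε₀r) = (2.56×10^-10)/(2π·8.85×10^-12·2.23) = 2.06 N/C.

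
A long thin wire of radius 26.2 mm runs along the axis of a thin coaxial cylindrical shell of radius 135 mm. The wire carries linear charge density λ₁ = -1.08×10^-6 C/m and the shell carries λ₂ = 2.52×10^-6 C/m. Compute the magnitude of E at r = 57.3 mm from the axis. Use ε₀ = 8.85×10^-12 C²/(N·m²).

Take a coaxial cylindrical Gaussian surface of radius r = 57.3 mm and length L (between the conductors, 26.2 mm < r < 135 mm).
The shell at 135 mm lies outside the Gaussian surface, so λ_enc = λ₁ = -1.08×10^-6 C/m.
Since E is radial and uniform over the curved surface, Φ = E·2πrL = Q_enc/ε₀ = λ_enc L/ε₀.
E = |λ_enc|/(2πε₀r) = (1.08e-6)/(2π·8.85×10^-12·0.0573) = 3.39×10^5 N/C.

E = 3.39×10^5 V/m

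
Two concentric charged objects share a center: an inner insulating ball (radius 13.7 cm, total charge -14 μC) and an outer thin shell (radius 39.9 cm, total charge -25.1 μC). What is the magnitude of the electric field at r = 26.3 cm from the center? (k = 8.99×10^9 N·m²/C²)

E ≈ 1.82×10^6 N/C

Symmetry ⇒ E = E(r) r̂. Gaussian sphere of radius r = 26.3 cm (between the bodies, 13.7 cm < r < 39.9 cm).
Only the inner charge is enclosed; the outer shell contributes nothing inside itself. Q_enc = -14 μC = -1.40×10^-5 C.
By Gauss's law, ∮E·dA = E·4πr² = Q_enc/ε₀.
E = k|Q_enc|/r² = (8.99×10^9)(1.40e-5)/(0.263)² = 1.82×10^6 N/C.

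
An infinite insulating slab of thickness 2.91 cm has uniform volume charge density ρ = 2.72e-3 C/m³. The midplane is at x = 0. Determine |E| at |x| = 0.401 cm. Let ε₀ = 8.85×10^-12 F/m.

|E| = 1.23×10^6 V/m

By symmetry E is perpendicular to the slab. A Gaussian pillbox from −0.401 cm to +0.401 cm (face area A) lies entirely within the slab.
Q_enc = ρ·(2x)·A and flux = 2EA, so 2EA = 2ρxA/ε₀ ⇒ E = |ρ|x/ε₀.
E = (2.72×10^-3)(0.00401)/(8.85×10^-12) = 1.23×10^6 N/C.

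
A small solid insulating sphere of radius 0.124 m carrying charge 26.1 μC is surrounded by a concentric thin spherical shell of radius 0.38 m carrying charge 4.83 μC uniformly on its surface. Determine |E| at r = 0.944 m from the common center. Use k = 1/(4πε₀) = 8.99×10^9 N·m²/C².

|E| ≈ 3.12×10^5 N/C

By spherical symmetry E is radial; choose a Gaussian sphere of radius r = 0.944 m (r > 0.38 m, enclosing both).
Q_enc = (26.1 μC) + (4.83 μC) = 3.093×10^-5 C.
Gauss's law: E·4πr² = Q_enc/ε₀.
E = k|Q_enc|/r² = (8.99×10^9)(3.093×10^-5)/(0.944)² = 3.12×10^5 N/C.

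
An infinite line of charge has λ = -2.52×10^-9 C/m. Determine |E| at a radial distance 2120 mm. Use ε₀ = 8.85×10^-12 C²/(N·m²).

Choose a coaxial cylinder of radius r = 2120 mm (arbitrary length L) as the Gaussian surface.
Q_enc = λL, so λ_enc = -2.52e-9 C/m.
Applying ∮E·dA = Q_enc/ε₀ with the end caps contributing no flux:
E = |λ_enc|/(2πε₀r) = (2.52e-9)/(2π·8.85×10^-12·2.12) = 21.4 N/C.

E ≈ 21.4 N/C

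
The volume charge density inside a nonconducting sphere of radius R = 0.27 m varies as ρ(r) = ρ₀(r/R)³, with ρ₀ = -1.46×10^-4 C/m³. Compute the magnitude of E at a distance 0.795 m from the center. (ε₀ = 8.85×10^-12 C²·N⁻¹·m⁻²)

Symmetry ⇒ E = E(r) r̂. Gaussian sphere of radius r = 0.795 m (r > R, all charge enclosed).
Q_enc = 4π ∫₀^R ρ₀(r'/R)^3 r'² dr' = 4πρ₀R³/6 = -6.019×10^-6 C.
By Gauss's law, ∮E·dA = E·4πr² = Q_enc/ε₀.
E = |Q_enc|/(4πε₀r²) = (6.019×10^-6)/(4π·8.85×10^-12·(0.795)²) = 8.56×10^4 N/C.

E ≈ 8.56×10^4 N/C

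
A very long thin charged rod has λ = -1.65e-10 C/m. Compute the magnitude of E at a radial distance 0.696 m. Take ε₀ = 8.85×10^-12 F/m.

4.26 N/C

By cylindrical symmetry E is radial; use a coaxial Gaussian cylinder of radius 0.696 m and length L.
Q_enc = λL, so λ_enc = -1.65×10^-10 C/m.
Since E is radial and uniform over the curved surface, Φ = E·2πrL = Q_enc/ε₀ = λ_enc L/ε₀.
E = |λ_enc|/(2πε₀r) = (1.65e-10)/(2π·8.85×10^-12·0.696) = 4.26 N/C.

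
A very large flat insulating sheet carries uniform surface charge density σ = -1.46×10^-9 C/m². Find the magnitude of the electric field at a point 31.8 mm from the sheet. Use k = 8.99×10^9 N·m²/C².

By planar symmetry E is perpendicular to the sheet and uniform; use a Gaussian pillbox with flat faces of area A on each side of the sheet.
Only the two end caps contribute flux: Φ = 2EA. With Q_enc = σA, Gauss's law gives E = |σ|/(2ε₀).
E = 2πk|σ| = 2π(8.99×10^9)(1.46×10^-9) = 82.5 N/C.

82.5 V/m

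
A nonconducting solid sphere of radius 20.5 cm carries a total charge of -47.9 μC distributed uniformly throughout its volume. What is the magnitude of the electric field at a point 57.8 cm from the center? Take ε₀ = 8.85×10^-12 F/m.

Use a concentric Gaussian sphere at r = 57.8 cm (r > R, so the entire charge is enclosed).
Q_enc = -47.9 μC = -4.79×10^-5 C.
Since E is radial and uniform over the Gaussian sphere, Φ = E·4πr² = Q_enc/ε₀.
E = |Q_enc|/(4πε₀r²) = (4.79e-5)/(4π·8.85×10^-12·(0.578)²) = 1.29×10^6 N/C.

|E| = 1.29e6 N/C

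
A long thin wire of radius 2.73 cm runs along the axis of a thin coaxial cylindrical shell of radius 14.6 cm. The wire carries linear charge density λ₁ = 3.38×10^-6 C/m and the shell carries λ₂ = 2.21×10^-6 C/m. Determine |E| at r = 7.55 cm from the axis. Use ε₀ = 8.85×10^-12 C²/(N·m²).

|E| = 8.05×10^5 N/C

By cylindrical symmetry E is radial; use a coaxial Gaussian cylinder of radius 7.55 cm and length L (between the conductors, 2.73 cm < r < 14.6 cm).
The shell at 14.6 cm lies outside the Gaussian surface, so λ_enc = λ₁ = 3.38×10^-6 C/m.
Applying ∮E·dA = Q_enc/ε₀ with the end caps contributing no flux:
E = |λ_enc|/(2πε₀r) = (3.38×10^-6)/(2π·8.85×10^-12·0.0755) = 8.05×10^5 N/C.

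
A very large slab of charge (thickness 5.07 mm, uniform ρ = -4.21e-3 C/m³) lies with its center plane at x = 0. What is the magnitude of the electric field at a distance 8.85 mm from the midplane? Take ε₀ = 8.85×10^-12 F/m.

The point |x| = 8.85 mm lies outside the slab (half-thickness 0.002535 m). A symmetric pillbox spanning the full slab encloses Q_enc = ρ·d·A.
Flux = 2EA ⇒ E = |ρ|d/(2ε₀), independent of distance outside.
E = (4.21×10^-3)(0.00507)/(2·8.85×10^-12) = 1.21e6 N/C.

|E| = 1.21×10^6 N/C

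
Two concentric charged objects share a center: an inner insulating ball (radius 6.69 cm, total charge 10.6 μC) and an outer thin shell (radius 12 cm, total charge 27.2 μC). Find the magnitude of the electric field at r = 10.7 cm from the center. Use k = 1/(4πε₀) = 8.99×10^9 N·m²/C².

By spherical symmetry E is radial; choose a Gaussian sphere of radius r = 10.7 cm (between the bodies, 6.69 cm < r < 12 cm).
The shell at 12 cm lies outside the Gaussian surface, so Q_enc = 10.6 μC = 1.06×10^-5 C.
Applying ∮E·dA = Q_enc/ε₀ with Φ = E(4πr²):
E = k|Q_enc|/r² = (8.99×10^9)(1.06e-5)/(0.107)² = 8.32×10^6 N/C.

8.32e6 N/C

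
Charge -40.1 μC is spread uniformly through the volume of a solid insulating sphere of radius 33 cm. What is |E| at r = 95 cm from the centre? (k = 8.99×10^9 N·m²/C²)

|E| = 3.99×10^5 N/C

Use a concentric Gaussian sphere at r = 95 cm (r > R, so the entire charge is enclosed).
Q_enc = -40.1 μC = -4.01×10^-5 C.
Since E is radial and uniform over the Gaussian sphere, Φ = E·4πr² = Q_enc/ε₀.
E = k|Q_enc|/r² = (8.99×10^9)(4.01e-5)/(0.95)² = 3.99e5 N/C.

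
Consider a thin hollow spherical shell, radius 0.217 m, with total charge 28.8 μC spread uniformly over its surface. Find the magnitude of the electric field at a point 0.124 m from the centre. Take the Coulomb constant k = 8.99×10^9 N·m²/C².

Take a concentric spherical Gaussian surface of radius r = 0.124 m (inside the shell, r < 0.217 m).
No charge lies within this surface, so Q_enc = 0 and Gauss's law gives E·4πr² = 0 ⇒ E = 0.

|E| = 0 V/m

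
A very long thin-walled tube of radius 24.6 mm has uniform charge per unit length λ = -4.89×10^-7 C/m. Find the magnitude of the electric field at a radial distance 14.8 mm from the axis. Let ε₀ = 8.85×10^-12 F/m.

By cylindrical symmetry E is radial; use a coaxial Gaussian cylinder of radius 14.8 mm and length L (r < 24.6 mm, inside the shell).
All the surface charge lies outside this cylinder: Q_enc = 0, hence E = 0.

|E| = 0 V/m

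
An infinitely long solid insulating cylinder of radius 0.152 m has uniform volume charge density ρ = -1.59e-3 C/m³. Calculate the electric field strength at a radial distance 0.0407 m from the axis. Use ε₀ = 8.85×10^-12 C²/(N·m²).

By cylindrical symmetry E is radial; use a coaxial Gaussian cylinder of radius 0.0407 m and length L (r < R).
Charge inside radius r per length L is ρ·πr²·L, so λ_enc = ρπr² = -8.274e-6 C/m.
Gauss's law: E·2πrL = λ_enc L/ε₀.
E = |λ_enc|/(2πε₀r) = (8.274e-6)/(2π·8.85×10^-12·0.0407) = 3.66e6 N/C.

E ≈ 3.66×10^6 V/m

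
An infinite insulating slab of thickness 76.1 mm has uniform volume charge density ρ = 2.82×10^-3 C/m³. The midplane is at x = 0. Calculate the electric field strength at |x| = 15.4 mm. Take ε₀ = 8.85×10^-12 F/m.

4.91e6 N/C

By symmetry E is perpendicular to the slab. A Gaussian pillbox from −15.4 mm to +15.4 mm (face area A) lies entirely within the slab.
Q_enc = ρ·(2x)·A and flux = 2EA, so 2EA = 2ρxA/ε₀ ⇒ E = |ρ|x/ε₀.
E = (2.82×10^-3)(0.0154)/(8.85×10^-12) = 4.91×10^6 N/C.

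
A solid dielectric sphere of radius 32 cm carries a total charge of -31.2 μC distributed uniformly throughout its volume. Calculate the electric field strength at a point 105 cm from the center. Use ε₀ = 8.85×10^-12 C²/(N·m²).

2.54e5 N/C

Use a concentric Gaussian sphere at r = 105 cm (r > R, so the entire charge is enclosed).
Q_enc = -31.2 μC = -3.12×10^-5 C.
Applying ∮E·dA = Q_enc/ε₀ with Φ = E(4πr²):
E = |Q_enc|/(4πε₀r²) = (3.12×10^-5)/(4π·8.85×10^-12·(1.05)²) = 2.54×10^5 N/C.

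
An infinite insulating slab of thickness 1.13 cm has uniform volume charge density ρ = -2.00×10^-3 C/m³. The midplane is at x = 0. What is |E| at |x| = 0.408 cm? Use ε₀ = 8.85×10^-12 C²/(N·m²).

E ≈ 9.22×10^5 N/C

By symmetry E is perpendicular to the slab. A Gaussian pillbox from −0.408 cm to +0.408 cm (face area A) lies entirely within the slab.
Q_enc = ρ·(2x)·A and flux = 2EA, so 2EA = 2ρxA/ε₀ ⇒ E = |ρ|x/ε₀.
E = (2.00×10^-3)(0.00408)/(8.85×10^-12) = 9.22×10^5 N/C.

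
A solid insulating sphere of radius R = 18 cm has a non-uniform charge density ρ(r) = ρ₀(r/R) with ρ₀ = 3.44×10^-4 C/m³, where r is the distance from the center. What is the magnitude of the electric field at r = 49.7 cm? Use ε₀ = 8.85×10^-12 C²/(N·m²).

E ≈ 2.29×10^5 V/m

Use a concentric Gaussian sphere at r = 49.7 cm (r > R, all charge enclosed).
Q_enc = 4π ∫₀^R ρ₀(r'/R)^1 r'² dr' = 4πρ₀R³/4 = 6.303e-6 C.
Since E is radial and uniform over the Gaussian sphere, Φ = E·4πr² = Q_enc/ε₀.
E = |Q_enc|/(4πε₀r²) = (6.303e-6)/(4π·8.85×10^-12·(0.497)²) = 2.29×10^5 N/C.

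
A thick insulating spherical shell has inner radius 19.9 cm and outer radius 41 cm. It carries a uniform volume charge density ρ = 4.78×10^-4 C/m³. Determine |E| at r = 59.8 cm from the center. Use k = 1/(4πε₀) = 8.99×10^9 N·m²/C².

|E| = 3.07×10^6 N/C

Take a concentric spherical Gaussian surface of radius r = 59.8 cm (r > 41 cm, enclosing the whole shell).
Q_enc = ρ·(4π/3)(b³ − a³) = (4.78e-4)·(4π/3)·((0.41)³ − (0.199)³) = 1.222×10^-4 C.
Gauss's law: E·4πr² = Q_enc/ε₀.
E = k|Q_enc|/r² = (8.99×10^9)(1.222×10^-4)/(0.598)² = 3.07e6 N/C.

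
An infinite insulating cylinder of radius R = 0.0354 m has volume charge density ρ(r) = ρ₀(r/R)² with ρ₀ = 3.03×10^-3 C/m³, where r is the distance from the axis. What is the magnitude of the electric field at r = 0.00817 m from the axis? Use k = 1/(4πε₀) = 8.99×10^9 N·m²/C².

3.72×10^4 V/m

Choose a coaxial cylinder of radius r = 0.00817 m (arbitrary length L) as the Gaussian surface (r < R).
Integrating ρ over the cross-section to radius r: λ_enc = (2πρ₀/R²) ∫₀^r r'^3 dr' = 2πρ₀ r^4/(4·R²) = 1.692e-8 C/m.
Since E is radial and uniform over the curved surface, Φ = E·2πrL = Q_enc/ε₀ = λ_enc L/ε₀.
E = 2k|λ_enc|/r = 2(8.99×10^9)(1.692e-8)/(0.00817) = 3.72e4 N/C.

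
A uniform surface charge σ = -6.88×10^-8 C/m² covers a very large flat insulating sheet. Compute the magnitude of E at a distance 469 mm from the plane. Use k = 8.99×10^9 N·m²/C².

The symmetry is planar: E is normal to the sheet and the same magnitude on both sides. Take a pillbox straddling the sheet with end-cap area A.
Flux Φ = 2EA and Q_enc = σA, so 2EA = σA/ε₀ ⇒ E = |σ|/(2ε₀), independent of distance.
E = 2πk|σ| = 2π(8.99×10^9)(6.88×10^-8) = 3.89×10^3 N/C.

E ≈ 3.89×10^3 V/m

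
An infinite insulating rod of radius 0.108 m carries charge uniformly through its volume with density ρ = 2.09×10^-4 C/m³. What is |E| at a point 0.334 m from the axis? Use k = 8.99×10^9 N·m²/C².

Coaxial Gaussian cylinder, radius r = 0.334 m, length L (r > 0.108 m, full cross-section enclosed).
λ_enc = ρ·πR² = (2.09×10^-4)π(0.108)² = 7.658×10^-6 C/m.
Applying ∮E·dA = Q_enc/ε₀ with the end caps contributing no flux:
E = 2k|λ_enc|/r = 2(8.99×10^9)(7.658e-6)/(0.334) = 4.12×10^5 N/C.

4.12×10^5 N/C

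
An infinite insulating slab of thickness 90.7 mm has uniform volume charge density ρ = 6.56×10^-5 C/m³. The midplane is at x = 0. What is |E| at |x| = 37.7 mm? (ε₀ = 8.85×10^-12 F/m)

E ≈ 2.79×10^5 V/m

By symmetry E is perpendicular to the slab. A Gaussian pillbox from −37.7 mm to +37.7 mm (face area A) lies entirely within the slab.
Q_enc = ρ·(2x)·A and flux = 2EA, so 2EA = 2ρxA/ε₀ ⇒ E = |ρ|x/ε₀.
E = (6.56×10^-5)(0.0377)/(8.85×10^-12) = 2.79×10^5 N/C.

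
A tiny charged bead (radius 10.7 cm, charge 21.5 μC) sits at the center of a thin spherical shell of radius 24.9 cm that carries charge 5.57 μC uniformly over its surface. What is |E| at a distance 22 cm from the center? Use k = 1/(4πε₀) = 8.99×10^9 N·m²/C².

Use a concentric Gaussian sphere at r = 22 cm (between the bodies, 10.7 cm < r < 24.9 cm).
The shell at 24.9 cm lies outside the Gaussian surface, so Q_enc = 21.5 μC = 2.15e-5 C.
Applying ∮E·dA = Q_enc/ε₀ with Φ = E(4πr²):
E = k|Q_enc|/r² = (8.99×10^9)(2.15e-5)/(0.22)² = 3.99×10^6 N/C.

3.99×10^6 N/C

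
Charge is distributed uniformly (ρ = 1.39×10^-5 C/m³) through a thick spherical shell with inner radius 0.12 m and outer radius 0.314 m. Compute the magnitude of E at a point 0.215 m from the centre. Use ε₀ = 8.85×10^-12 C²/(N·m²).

9.30e4 V/m

Take a concentric spherical Gaussian surface of radius r = 0.215 m (within the shell material, 0.12 m < r < 0.314 m).
Enclosed charge is the volume from a to r: Q_enc = (4π/3)ρ(r³ − a³) = 4.78e-7 C.
By Gauss's law, ∮E·dA = E·4πr² = Q_enc/ε₀.
E = |Q_enc|/(4πε₀r²) = (4.78×10^-7)/(4π·8.85×10^-12·(0.215)²) = 9.30×10^4 N/C.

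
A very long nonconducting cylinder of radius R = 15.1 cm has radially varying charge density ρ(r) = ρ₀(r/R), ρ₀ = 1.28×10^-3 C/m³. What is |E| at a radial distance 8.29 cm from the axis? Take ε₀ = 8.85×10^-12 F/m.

|E| ≈ 2.19e6 N/C

Choose a coaxial cylinder of radius r = 8.29 cm (arbitrary length L) as the Gaussian surface (r < R).
λ_enc = ∫₀^r ρ(r')·2πr' dr' = (2πρ₀/R)·r^3/3 = 1.011×10^-5 C/m.
Applying ∮E·dA = Q_enc/ε₀ with the end caps contributing no flux:
E = |λ_enc|/(2πε₀r) = (1.011×10^-5)/(2π·8.85×10^-12·0.0829) = 2.19e6 N/C.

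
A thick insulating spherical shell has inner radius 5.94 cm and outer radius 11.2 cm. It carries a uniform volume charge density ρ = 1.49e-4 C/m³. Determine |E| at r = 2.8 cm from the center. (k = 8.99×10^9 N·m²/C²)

By spherical symmetry E is radial; choose a Gaussian sphere of radius r = 2.8 cm (r < 5.94 cm, inside the empty cavity).
Q_enc = 0 (all charge lies at larger r); Gauss's law gives E = 0.

E = 0 (no enclosed charge)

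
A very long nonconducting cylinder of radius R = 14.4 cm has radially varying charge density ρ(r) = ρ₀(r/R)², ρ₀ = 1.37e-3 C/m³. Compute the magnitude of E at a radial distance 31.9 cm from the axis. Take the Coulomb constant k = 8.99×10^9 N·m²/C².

|E| ≈ 2.52e6 N/C

Coaxial Gaussian cylinder, radius r = 31.9 cm, length L (r > R, full charge per length enclosed).
λ_enc = 2π ∫₀^R ρ₀(r'/R)^2 r' dr' = 2πρ₀R²/4 = 4.462×10^-5 C/m.
Applying ∮E·dA = Q_enc/ε₀ with the end caps contributing no flux:
E = 2k|λ_enc|/r = 2(8.99×10^9)(4.462×10^-5)/(0.319) = 2.52×10^6 N/C.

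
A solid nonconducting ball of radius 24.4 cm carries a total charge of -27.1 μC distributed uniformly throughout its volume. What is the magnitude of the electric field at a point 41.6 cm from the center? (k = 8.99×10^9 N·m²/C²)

By spherical symmetry E is radial; choose a Gaussian sphere of radius r = 41.6 cm (r > R, so the entire charge is enclosed).
Q_enc = -27.1 μC = -2.71×10^-5 C.
Since E is radial and uniform over the Gaussian sphere, Φ = E·4πr² = Q_enc/ε₀.
E = k|Q_enc|/r² = (8.99×10^9)(2.71×10^-5)/(0.416)² = 1.41×10^6 N/C.

E = 1.41×10^6 V/m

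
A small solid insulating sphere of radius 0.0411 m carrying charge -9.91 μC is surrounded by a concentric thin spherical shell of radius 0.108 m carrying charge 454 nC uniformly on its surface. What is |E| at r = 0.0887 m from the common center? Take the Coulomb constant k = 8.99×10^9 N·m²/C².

Use a concentric Gaussian sphere at r = 0.0887 m (between the bodies, 0.0411 m < r < 0.108 m).
The shell at 0.108 m lies outside the Gaussian surface, so Q_enc = -9.91 μC = -9.91×10^-6 C.
Applying ∮E·dA = Q_enc/ε₀ with Φ = E(4πr²):
E = k|Q_enc|/r² = (8.99×10^9)(9.91e-6)/(0.0887)² = 1.13×10^7 N/C.

|E| = 1.13×10^7 N/C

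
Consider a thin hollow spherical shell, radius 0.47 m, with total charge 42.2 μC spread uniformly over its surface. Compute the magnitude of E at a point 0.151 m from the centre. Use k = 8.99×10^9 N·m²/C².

E = 0

By spherical symmetry E is radial; choose a Gaussian sphere of radius r = 0.151 m (inside the shell, r < 0.47 m).
No charge lies within this surface, so Q_enc = 0 and Gauss's law gives E·4πr² = 0 ⇒ E = 0.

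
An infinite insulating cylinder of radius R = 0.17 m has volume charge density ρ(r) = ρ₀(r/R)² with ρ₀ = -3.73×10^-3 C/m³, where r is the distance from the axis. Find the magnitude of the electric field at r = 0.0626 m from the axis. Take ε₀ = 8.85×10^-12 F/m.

|E| ≈ 8.94×10^5 N/C

Choose a coaxial cylinder of radius r = 0.0626 m (arbitrary length L) as the Gaussian surface (r < R).
Integrating ρ over the cross-section to radius r: λ_enc = (2πρ₀/R²) ∫₀^r r'^3 dr' = 2πρ₀ r^4/(4·R²) = -3.113×10^-6 C/m.
Gauss's law: E·2πrL = λ_enc L/ε₀.
E = |λ_enc|/(2πε₀r) = (3.113×10^-6)/(2π·8.85×10^-12·0.0626) = 8.94×10^5 N/C.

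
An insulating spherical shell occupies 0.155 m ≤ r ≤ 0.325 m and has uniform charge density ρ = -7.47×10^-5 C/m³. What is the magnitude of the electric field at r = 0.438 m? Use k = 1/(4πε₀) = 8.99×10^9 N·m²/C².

E = 4.49e5 V/m

Use a concentric Gaussian sphere at r = 0.438 m (r > 0.325 m, enclosing the whole shell).
Q_enc = ρ·(4π/3)(b³ − a³) = (-7.47×10^-5)·(4π/3)·((0.325)³ − (0.155)³) = -9.576×10^-6 C.
Applying ∮E·dA = Q_enc/ε₀ with Φ = E(4πr²):
E = k|Q_enc|/r² = (8.99×10^9)(9.576×10^-6)/(0.438)² = 4.49e5 N/C.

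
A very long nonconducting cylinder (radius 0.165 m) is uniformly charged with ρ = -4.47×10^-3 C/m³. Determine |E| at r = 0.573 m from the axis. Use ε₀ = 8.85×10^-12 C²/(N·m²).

E = 1.20×10^7 N/C

Take a coaxial cylindrical Gaussian surface of radius r = 0.573 m and length L (r > 0.165 m, full cross-section enclosed).
λ_enc = ρ·πR² = (-4.47×10^-3)π(0.165)² = -3.823×10^-4 C/m.
Applying ∮E·dA = Q_enc/ε₀ with the end caps contributing no flux:
E = |λ_enc|/(2πε₀r) = (3.823×10^-4)/(2π·8.85×10^-12·0.573) = 1.20×10^7 N/C.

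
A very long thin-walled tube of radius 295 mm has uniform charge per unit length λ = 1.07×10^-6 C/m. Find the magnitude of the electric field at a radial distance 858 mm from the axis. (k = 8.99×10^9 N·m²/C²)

By cylindrical symmetry E is radial; use a coaxial Gaussian cylinder of radius 858 mm and length L (r > 295 mm).
The full line charge is enclosed: λ_enc = 1.07e-6 C/m.
Since E is radial and uniform over the curved surface, Φ = E·2πrL = Q_enc/ε₀ = λ_enc L/ε₀.
E = 2k|λ_enc|/r = 2(8.99×10^9)(1.07e-6)/(0.858) = 2.24×10^4 N/C.

E = 2.24×10^4 V/m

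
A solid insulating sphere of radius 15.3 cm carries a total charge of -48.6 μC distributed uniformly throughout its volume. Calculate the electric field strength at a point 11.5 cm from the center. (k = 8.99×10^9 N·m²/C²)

Use a concentric Gaussian sphere at r = 11.5 cm (r < R).
For a uniform sphere the enclosed fraction is (r/R)³, so Q_enc = (-48.6 μC)(0.115/0.153)³ = -2.064×10^-5 C.
By Gauss's law, ∮E·dA = E·4πr² = Q_enc/ε₀.
E = k|Q_enc|/r² = (8.99×10^9)(2.064×10^-5)/(0.115)² = 1.40×10^7 N/C.

E ≈ 1.40e7 N/C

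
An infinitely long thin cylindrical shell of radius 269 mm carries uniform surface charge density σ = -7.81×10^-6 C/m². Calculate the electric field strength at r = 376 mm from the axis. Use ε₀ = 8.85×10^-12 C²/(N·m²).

6.31e5 N/C

Take a coaxial cylindrical Gaussian surface of radius r = 376 mm and length L (r > 269 mm).
The whole shell is enclosed: λ_enc = σ·2πR = (-7.81×10^-6)·2π·(0.269) = -1.32×10^-5 C/m.
Since E is radial and uniform over the curved surface, Φ = E·2πrL = Q_enc/ε₀ = λ_enc L/ε₀.
E = |λ_enc|/(2πε₀r) = (1.32e-5)/(2π·8.85×10^-12·0.376) = 6.31×10^5 N/C.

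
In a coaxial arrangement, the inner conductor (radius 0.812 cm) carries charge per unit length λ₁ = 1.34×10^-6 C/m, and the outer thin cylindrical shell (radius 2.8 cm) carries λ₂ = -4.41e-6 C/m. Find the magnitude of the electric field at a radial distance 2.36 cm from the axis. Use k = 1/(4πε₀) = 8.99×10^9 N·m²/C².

Choose a coaxial cylinder of radius r = 2.36 cm (arbitrary length L) as the Gaussian surface (between the conductors, 0.812 cm < r < 2.8 cm).
The shell at 2.8 cm lies outside the Gaussian surface, so λ_enc = λ₁ = 1.34e-6 C/m.
Since E is radial and uniform over the curved surface, Φ = E·2πrL = Q_enc/ε₀ = λ_enc L/ε₀.
E = 2k|λ_enc|/r = 2(8.99×10^9)(1.34e-6)/(0.0236) = 1.02×10^6 N/C.

|E| ≈ 1.02×10^6 V/m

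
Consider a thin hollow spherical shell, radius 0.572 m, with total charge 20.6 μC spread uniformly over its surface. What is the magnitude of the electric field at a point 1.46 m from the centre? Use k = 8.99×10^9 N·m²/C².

Take a concentric spherical Gaussian surface of radius r = 1.46 m (r > 0.572 m).
The entire shell is enclosed: Q_enc = 2.06e-5 C.
Since E is radial and uniform over the Gaussian sphere, Φ = E·4πr² = Q_enc/ε₀.
E = k|Q_enc|/r² = (8.99×10^9)(2.06e-5)/(1.46)² = 8.69×10^4 N/C.

E = 8.69×10^4 V/m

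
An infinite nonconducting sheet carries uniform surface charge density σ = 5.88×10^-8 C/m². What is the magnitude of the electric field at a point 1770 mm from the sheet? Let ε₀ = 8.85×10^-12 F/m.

By planar symmetry E is perpendicular to the sheet and uniform; use a Gaussian pillbox with flat faces of area A on each side of the sheet.
Only the two end caps contribute flux: Φ = 2EA. With Q_enc = σA, Gauss's law gives E = |σ|/(2ε₀).
E = |σ|/(2ε₀) = (5.88×10^-8)/(2·8.85×10^-12) = 3.32×10^3 N/C.

3.32×10^3 V/m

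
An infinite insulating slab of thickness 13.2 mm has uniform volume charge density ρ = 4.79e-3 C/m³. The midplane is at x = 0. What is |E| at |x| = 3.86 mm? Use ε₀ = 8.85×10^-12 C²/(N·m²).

By symmetry E is perpendicular to the slab. A Gaussian pillbox from −3.86 mm to +3.86 mm (face area A) lies entirely within the slab.
Q_enc = ρ·(2x)·A and flux = 2EA, so 2EA = 2ρxA/ε₀ ⇒ E = |ρ|x/ε₀.
E = (4.79×10^-3)(0.00386)/(8.85×10^-12) = 2.09×10^6 N/C.

|E| = 2.09e6 N/C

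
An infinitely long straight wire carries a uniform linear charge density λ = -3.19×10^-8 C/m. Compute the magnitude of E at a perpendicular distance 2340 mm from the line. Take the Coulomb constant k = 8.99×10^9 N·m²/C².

By cylindrical symmetry E is radial; use a coaxial Gaussian cylinder of radius 2340 mm and length L.
Q_enc = λL, so λ_enc = -3.19×10^-8 C/m.
Gauss's law: E·2πrL = λ_enc L/ε₀.
E = 2k|λ_enc|/r = 2(8.99×10^9)(3.19×10^-8)/(2.34) = 245 N/C.

E = 245 N/C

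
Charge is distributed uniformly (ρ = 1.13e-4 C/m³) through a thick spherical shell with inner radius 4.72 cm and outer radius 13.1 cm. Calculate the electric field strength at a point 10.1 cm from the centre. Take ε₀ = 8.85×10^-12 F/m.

E ≈ 3.86×10^5 N/C

Symmetry ⇒ E = E(r) r̂. Gaussian sphere of radius r = 10.1 cm (within the shell material, 4.72 cm < r < 13.1 cm).
Only the shell between 4.72 cm and r is enclosed: Q_enc = ρ·(4π/3)(r³ − a³) = (1.13×10^-4)·(4π/3)·((0.101)³ − (0.0472)³) = 4.379e-7 C.
Applying ∮E·dA = Q_enc/ε₀ with Φ = E(4πr²):
E = |Q_enc|/(4πε₀r²) = (4.379×10^-7)/(4π·8.85×10^-12·(0.101)²) = 3.86e5 N/C.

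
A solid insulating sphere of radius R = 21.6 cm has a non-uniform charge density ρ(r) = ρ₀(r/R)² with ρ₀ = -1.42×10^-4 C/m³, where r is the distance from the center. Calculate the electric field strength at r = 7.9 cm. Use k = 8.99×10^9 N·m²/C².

Use a concentric Gaussian sphere at r = 7.9 cm (r < R).
Integrate the density: Q_enc = 4π ∫₀^r ρ₀(r'/R)^2 r'² dr' = 4πρ₀ r^5/(5·R²) = -2.354e-8 C.
By Gauss's law, ∮E·dA = E·4πr² = Q_enc/ε₀.
E = k|Q_enc|/r² = (8.99×10^9)(2.354×10^-8)/(0.079)² = 3.39×10^4 N/C.

E ≈ 3.39e4 V/m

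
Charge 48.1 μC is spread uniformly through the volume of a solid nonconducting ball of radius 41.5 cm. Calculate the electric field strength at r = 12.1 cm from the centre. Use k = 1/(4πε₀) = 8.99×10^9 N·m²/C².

Take a concentric spherical Gaussian surface of radius r = 12.1 cm (r < R).
Only the charge within r is enclosed: Q_enc = Q·(r/R)³ = (48.1 μC)·(12.1 cm/41.5 cm)³ = 1.192×10^-6 C.
Applying ∮E·dA = Q_enc/ε₀ with Φ = E(4πr²):
E = k|Q_enc|/r² = (8.99×10^9)(1.192e-6)/(0.121)² = 7.32e5 N/C.

7.32×10^5 N/C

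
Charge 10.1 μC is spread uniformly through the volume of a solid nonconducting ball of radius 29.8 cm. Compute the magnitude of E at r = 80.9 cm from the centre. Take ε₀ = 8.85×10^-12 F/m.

Symmetry ⇒ E = E(r) r̂. Gaussian sphere of radius r = 80.9 cm (r > R, so the entire charge is enclosed).
Q_enc = 10.1 μC = 1.01×10^-5 C.
By Gauss's law, ∮E·dA = E·4πr² = Q_enc/ε₀.
E = |Q_enc|/(4πε₀r²) = (1.01e-5)/(4π·8.85×10^-12·(0.809)²) = 1.39e5 N/C.

1.39×10^5 N/C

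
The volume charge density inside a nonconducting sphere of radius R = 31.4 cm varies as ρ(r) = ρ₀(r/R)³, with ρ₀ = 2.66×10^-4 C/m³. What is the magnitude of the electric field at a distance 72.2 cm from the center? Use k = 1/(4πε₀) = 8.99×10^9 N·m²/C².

Symmetry ⇒ E = E(r) r̂. Gaussian sphere of radius r = 72.2 cm (r > R, all charge enclosed).
Q_enc = 4π ∫₀^R ρ₀(r'/R)^3 r'² dr' = 4πρ₀R³/6 = 1.725e-5 C.
By Gauss's law, ∮E·dA = E·4πr² = Q_enc/ε₀.
E = k|Q_enc|/r² = (8.99×10^9)(1.725×10^-5)/(0.722)² = 2.97e5 N/C.

E ≈ 2.97e5 N/C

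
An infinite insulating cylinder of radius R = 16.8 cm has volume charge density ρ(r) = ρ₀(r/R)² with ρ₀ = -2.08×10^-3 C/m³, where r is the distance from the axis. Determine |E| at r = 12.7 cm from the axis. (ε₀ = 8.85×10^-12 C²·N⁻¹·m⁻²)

|E| = 4.26×10^6 N/C

Choose a coaxial cylinder of radius r = 12.7 cm (arbitrary length L) as the Gaussian surface (r < R).
Integrating ρ over the cross-section to radius r: λ_enc = (2πρ₀/R²) ∫₀^r r'^3 dr' = 2πρ₀ r^4/(4·R²) = -3.011×10^-5 C/m.
Gauss's law: E·2πrL = λ_enc L/ε₀.
E = |λ_enc|/(2πε₀r) = (3.011e-5)/(2π·8.85×10^-12·0.127) = 4.26×10^6 N/C.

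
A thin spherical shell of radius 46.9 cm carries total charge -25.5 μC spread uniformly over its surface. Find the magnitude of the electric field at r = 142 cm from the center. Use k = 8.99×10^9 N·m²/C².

E = 1.14×10^5 N/C

Take a concentric spherical Gaussian surface of radius r = 142 cm (r > 46.9 cm).
The entire shell is enclosed: Q_enc = -2.55e-5 C.
By Gauss's law, ∮E·dA = E·4πr² = Q_enc/ε₀.
E = k|Q_enc|/r² = (8.99×10^9)(2.55×10^-5)/(1.42)² = 1.14×10^5 N/C.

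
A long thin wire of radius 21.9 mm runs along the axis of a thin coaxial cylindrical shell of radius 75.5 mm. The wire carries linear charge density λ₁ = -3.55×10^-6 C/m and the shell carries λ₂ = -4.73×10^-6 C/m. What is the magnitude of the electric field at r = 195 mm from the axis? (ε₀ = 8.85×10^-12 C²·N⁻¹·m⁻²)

Take a coaxial cylindrical Gaussian surface of radius r = 195 mm and length L (r > 75.5 mm, enclosing both).
λ_enc = λ₁ + λ₂ = (-3.55e-6) + (-4.73×10^-6) = -8.28×10^-6 C/m.
By Gauss's law (flux through the curved wall only), E·2πrL = λ_enc L/ε₀.
E = |λ_enc|/(2πε₀r) = (8.28×10^-6)/(2π·8.85×10^-12·0.195) = 7.64e5 N/C.

E ≈ 7.64×10^5 V/m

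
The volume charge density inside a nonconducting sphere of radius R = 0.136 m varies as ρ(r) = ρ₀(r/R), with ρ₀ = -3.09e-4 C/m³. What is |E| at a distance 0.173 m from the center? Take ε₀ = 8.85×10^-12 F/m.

By spherical symmetry E is radial; choose a Gaussian sphere of radius r = 0.173 m (r > R, all charge enclosed).
Q_enc = 4π ∫₀^R ρ₀(r'/R)^1 r'² dr' = 4πρ₀R³/4 = -2.442×10^-6 C.
Since E is radial and uniform over the Gaussian sphere, Φ = E·4πr² = Q_enc/ε₀.
E = |Q_enc|/(4πε₀r²) = (2.442×10^-6)/(4π·8.85×10^-12·(0.173)²) = 7.34×10^5 N/C.

E ≈ 7.34×10^5 N/C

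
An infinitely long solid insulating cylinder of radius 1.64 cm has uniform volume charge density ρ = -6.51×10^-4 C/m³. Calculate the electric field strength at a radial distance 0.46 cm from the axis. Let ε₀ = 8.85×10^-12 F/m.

|E| ≈ 1.69×10^5 N/C

By cylindrical symmetry E is radial; use a coaxial Gaussian cylinder of radius 0.46 cm and length L (r < R).
Enclosed charge per unit length: λ_enc = ρ·πr² = (-6.51×10^-4)π(0.0046)² = -4.328×10^-8 C/m.
Gauss's law: E·2πrL = λ_enc L/ε₀.
E = |λ_enc|/(2πε₀r) = (4.328×10^-8)/(2π·8.85×10^-12·0.0046) = 1.69e5 N/C.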